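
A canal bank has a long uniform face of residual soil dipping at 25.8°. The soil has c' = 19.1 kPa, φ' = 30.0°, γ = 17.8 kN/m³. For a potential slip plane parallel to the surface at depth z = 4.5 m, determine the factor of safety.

FS = 1.80

For an infinite slope with a slip plane parallel to the surface (no pore pressure): FS = [c' + γz cos²β tanφ'] / [γz sinβ cosβ].
γz = 17.8·4.5 = 80.10 kN/m²
Numerator = 19.1 + 80.10·cos²25.8°·tan30.0° = 19.1 + 80.10·0.8106·0.5774 = 56.586 kPa
Denominator = 80.10·sin25.8°·cos25.8° = 80.10·0.4352·0.9003 = 31.387 kPa
FS = 56.586 / 31.387 = 1.803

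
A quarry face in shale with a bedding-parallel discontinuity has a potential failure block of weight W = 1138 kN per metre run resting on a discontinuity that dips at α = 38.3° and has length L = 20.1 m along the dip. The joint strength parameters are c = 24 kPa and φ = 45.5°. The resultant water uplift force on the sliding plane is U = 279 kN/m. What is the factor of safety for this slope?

Resolving the block weight along and normal to the plane and applying the Mohr–Coulomb strength on the joint:
N' = W cosα − U = 1138·cos38.3° − 279 = 614.1 kN/m
Driving force T = W sinα = 1138·sin38.3° = 705.3 kN/m
Resisting force R = c·L + N'·tanφ = 24·20.1 + 614.1·tan45.5° = 482.4 + 624.9 = 1107.3 kN/m
FS = R / T = 1107.3 / 705.3 = 1.570

FS = 1.57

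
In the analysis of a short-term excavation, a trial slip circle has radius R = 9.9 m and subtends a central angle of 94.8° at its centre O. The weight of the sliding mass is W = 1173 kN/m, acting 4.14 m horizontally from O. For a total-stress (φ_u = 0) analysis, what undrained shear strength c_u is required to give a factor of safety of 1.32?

c_u = 39.5 kPa

FS = c_u·L_a·R / (W·d), so c_u = FS·W·d / (L_a·R).
Arc length L_a = R·θ = 9.9·(94.8°·π/180) = 9.9·1.6546 = 16.38 m
c_u = 1.32·1173·4.14 / (16.38·9.9) = 6410.2 / 162.16 = 39.53 kPa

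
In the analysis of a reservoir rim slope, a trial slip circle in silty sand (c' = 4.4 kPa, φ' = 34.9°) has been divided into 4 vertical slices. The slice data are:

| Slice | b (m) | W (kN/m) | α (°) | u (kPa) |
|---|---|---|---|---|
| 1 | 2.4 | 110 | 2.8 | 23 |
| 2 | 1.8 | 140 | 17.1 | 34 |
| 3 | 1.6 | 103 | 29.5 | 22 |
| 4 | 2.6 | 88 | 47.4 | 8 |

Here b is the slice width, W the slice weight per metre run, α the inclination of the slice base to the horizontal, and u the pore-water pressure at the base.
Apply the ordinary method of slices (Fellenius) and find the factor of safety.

FS = 1.14

Ordinary method of slices: FS = Σ[c'·Δl_i + (W_i cosα_i − u_i·Δl_i)·tanφ'] / Σ W_i sinα_i, with Δl_i = b_i / cosα_i.
Slice 1: Δl = 2.4/cos2.8° = 2.403 m; N'_1 = 110·cos2.8° − 23·2.403 = 54.6; c'Δl = 10.57; W sinα = 5.4
Slice 2: Δl = 1.8/cos17.1° = 1.883 m; N'_2 = 140·cos17.1° − 34·1.883 = 69.8; c'Δl = 8.29; W sinα = 41.2
Slice 3: Δl = 1.6/cos29.5° = 1.838 m; N'_3 = 103·cos29.5° − 22·1.838 = 49.2; c'Δl = 8.09; W sinα = 50.7
Slice 4: Δl = 2.6/cos47.4° = 3.841 m; N'_4 = 88·cos47.4° − 8·3.841 = 28.8; c'Δl = 16.90; W sinα = 64.8
Σc'Δl = 43.8 kN/m; ΣN' = 202.4 kN/m; ΣW sinα = 162.0 kN/m
Resisting = 43.8 + 202.4·tan34.9° = 43.8 + 141.2 = 185.1 kN/m
FS = 185.1 / 162.0 = 1.142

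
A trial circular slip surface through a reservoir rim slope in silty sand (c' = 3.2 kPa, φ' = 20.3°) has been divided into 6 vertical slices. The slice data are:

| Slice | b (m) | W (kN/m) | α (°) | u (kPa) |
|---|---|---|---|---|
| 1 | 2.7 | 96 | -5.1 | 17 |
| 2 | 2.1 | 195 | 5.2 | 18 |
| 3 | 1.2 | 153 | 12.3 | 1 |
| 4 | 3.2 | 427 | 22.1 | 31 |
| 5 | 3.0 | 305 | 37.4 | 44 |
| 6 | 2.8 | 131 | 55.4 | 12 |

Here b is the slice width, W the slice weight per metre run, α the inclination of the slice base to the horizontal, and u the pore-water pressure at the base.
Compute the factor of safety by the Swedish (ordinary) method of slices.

Ordinary method of slices: FS = Σ[c'·Δl_i + (W_i cosα_i − u_i·Δl_i)·tanφ'] / Σ W_i sinα_i, with Δl_i = b_i / cosα_i.
Slice 1: Δl = 2.7/cos(-5.1°) = 2.711 m; N'_1 = 96·cos(-5.1°) − 17·2.711 = 49.5; c'Δl = 8.67; W sinα = -8.5
Slice 2: Δl = 2.1/cos5.2° = 2.109 m; N'_2 = 195·cos5.2° − 18·2.109 = 156.2; c'Δl = 6.75; W sinα = 17.7
Slice 3: Δl = 1.2/cos12.3° = 1.228 m; N'_3 = 153·cos12.3° − 1·1.228 = 148.3; c'Δl = 3.93; W sinα = 32.6
Slice 4: Δl = 3.2/cos22.1° = 3.454 m; N'_4 = 427·cos22.1° − 31·3.454 = 288.6; c'Δl = 11.05; W sinα = 160.6
Slice 5: Δl = 3.0/cos37.4° = 3.776 m; N'_5 = 305·cos37.4° − 44·3.776 = 76.1; c'Δl = 12.08; W sinα = 185.2
Slice 6: Δl = 2.8/cos55.4° = 4.931 m; N'_6 = 131·cos55.4° − 12·4.931 = 15.2; c'Δl = 15.78; W sinα = 107.8
Σc'Δl = 58.3 kN/m; ΣN' = 734.0 kN/m; ΣW sinα = 495.5 kN/m
Resisting = 58.3 + 734.0·tan20.3° = 58.3 + 271.5 = 329.8 kN/m
FS = 329.8 / 495.5 = 0.666

FS = 0.67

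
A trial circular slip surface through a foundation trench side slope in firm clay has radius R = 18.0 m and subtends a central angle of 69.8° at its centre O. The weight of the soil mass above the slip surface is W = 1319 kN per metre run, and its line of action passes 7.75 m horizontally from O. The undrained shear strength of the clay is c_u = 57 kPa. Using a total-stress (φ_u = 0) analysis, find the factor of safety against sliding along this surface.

FS = 2.20

Taking moments about the centre O, the resisting moment is provided by the undrained shear strength acting along the arc:
Arc length L_a = R·θ = 18.0·(69.8°·π/180) = 18.0·1.2182 = 21.93 m
M_R = c_u·L_a·R = 57·21.93·18.0 = 22498.5 kN·m/m
M_D = W·d = 1319·7.75 = 10222.2 kN·m/m
FS = M_R / M_D = 22498.5 / 10222.2 = 2.201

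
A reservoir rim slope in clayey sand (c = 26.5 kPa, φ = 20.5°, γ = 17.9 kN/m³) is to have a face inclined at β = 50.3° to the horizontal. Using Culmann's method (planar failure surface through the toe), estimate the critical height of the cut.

Culmann's analysis gives the critical failure plane at α_cr = (β + φ)/2 = (50.3 + 20.5)/2 = 35.4°, and the critical height
H_c = (4c/γ) · sinβ cosφ / [1 − cos(β − φ)]
    = (4·26.5/17.9) · sin50.3°·cos20.5° / [1 − cos(29.8°)]
    = 5.922 · 0.7694·0.9367 / [1 − 0.8678]
    = 5.922 · 0.7207 / 0.1322
    = 32.27 m

H_c = 32.27 m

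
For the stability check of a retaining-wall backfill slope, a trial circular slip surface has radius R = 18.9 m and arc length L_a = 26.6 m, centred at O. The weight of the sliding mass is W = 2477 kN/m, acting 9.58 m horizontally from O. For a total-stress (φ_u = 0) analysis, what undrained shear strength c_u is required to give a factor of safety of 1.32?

FS = c_u·L_a·R / (W·d), so c_u = FS·W·d / (L_a·R).
c_u = 1.32·2477·9.58 / (26.60·18.9) = 31323.2 / 502.74 = 62.30 kPa

c_u = 62.3 kPa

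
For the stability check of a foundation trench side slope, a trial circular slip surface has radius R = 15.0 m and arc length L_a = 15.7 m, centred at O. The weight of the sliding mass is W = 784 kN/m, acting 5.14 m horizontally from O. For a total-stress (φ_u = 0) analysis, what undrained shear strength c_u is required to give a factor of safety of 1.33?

c_u = 22.8 kPa

FS = c_u·L_a·R / (W·d), so c_u = FS·W·d / (L_a·R).
c_u = 1.33·784·5.14 / (15.70·15.0) = 5359.6 / 235.50 = 22.76 kPa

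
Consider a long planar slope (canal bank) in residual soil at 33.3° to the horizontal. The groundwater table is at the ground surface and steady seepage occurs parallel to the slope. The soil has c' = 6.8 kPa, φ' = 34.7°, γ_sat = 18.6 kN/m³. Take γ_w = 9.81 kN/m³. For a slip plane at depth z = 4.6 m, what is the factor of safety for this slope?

With seepage parallel to the slope and the water table at the surface, the effective normal stress on the slip plane uses the buoyant unit weight γ' = γ_sat − γ_w while the driving shear stress uses γ_sat:
FS = [c' + γ' z cos²β tanφ'] / [γ_sat z sinβ cosβ]
γ' = 18.6 − 9.81 = 8.79 kN/m³
Numerator = 6.8 + 8.79·4.6·cos²33.3°·tan34.7° = 6.8 + 8.79·4.6·0.6986·0.6924 = 26.359 kPa
Denominator = 18.6·4.6·sin33.3°·cos33.3° = 18.6·4.6·0.5490·0.8358 = 39.262 kPa
FS = 26.359 / 39.262 = 0.671

FS = 0.67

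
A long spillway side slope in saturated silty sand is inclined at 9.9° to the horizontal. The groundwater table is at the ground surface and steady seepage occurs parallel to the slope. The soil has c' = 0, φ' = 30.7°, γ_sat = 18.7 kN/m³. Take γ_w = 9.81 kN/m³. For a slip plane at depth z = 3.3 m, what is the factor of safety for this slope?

FS = 1.62

With seepage parallel to the slope and the water table at the surface, the effective normal stress on the slip plane uses the buoyant unit weight γ' = γ_sat − γ_w while the driving shear stress uses γ_sat:
FS = [c' + γ' z cos²β tanφ'] / [γ_sat z sinβ cosβ]
(For c' = 0 this reduces to FS = (γ'/γ_sat)·tanφ'/tanβ.)
γ' = 18.7 − 9.81 = 8.89 kN/m³
Numerator = 0.0 + 8.89·3.3·cos²9.9°·tan30.7° = 0.0 + 8.89·3.3·0.9704·0.5938 = 16.904 kPa
Denominator = 18.7·3.3·sin9.9°·cos9.9° = 18.7·3.3·0.1719·0.9851 = 10.452 kPa
FS = 16.904 / 10.452 = 1.617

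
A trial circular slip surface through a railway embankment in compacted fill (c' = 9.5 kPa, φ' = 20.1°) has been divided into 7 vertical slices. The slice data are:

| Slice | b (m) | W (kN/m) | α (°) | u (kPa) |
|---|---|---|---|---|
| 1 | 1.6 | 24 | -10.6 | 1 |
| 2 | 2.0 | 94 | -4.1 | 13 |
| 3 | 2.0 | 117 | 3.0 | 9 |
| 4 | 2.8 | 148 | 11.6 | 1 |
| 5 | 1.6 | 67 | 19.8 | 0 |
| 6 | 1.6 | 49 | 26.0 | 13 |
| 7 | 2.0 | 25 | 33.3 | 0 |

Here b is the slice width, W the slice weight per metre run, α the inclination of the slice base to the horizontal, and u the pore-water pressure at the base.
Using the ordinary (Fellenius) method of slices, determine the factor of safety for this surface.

Ordinary method of slices: FS = Σ[c'·Δl_i + (W_i cosα_i − u_i·Δl_i)·tanφ'] / Σ W_i sinα_i, with Δl_i = b_i / cosα_i.
Slice 1: Δl = 1.6/cos(-10.6°) = 1.628 m; N'_1 = 24·cos(-10.6°) − 1·1.628 = 22.0; c'Δl = 15.46; W sinα = -4.4
Slice 2: Δl = 2.0/cos(-4.1°) = 2.005 m; N'_2 = 94·cos(-4.1°) − 13·2.005 = 67.7; c'Δl = 19.05; W sinα = -6.7
Slice 3: Δl = 2.0/cos3.0° = 2.003 m; N'_3 = 117·cos3.0° − 9·2.003 = 98.8; c'Δl = 19.03; W sinα = 6.1
Slice 4: Δl = 2.8/cos11.6° = 2.858 m; N'_4 = 148·cos11.6° − 1·2.858 = 142.1; c'Δl = 27.15; W sinα = 29.8
Slice 5: Δl = 1.6/cos19.8° = 1.701 m; N'_5 = 67·cos19.8° − 0·1.701 = 63.0; c'Δl = 16.16; W sinα = 22.7
Slice 6: Δl = 1.6/cos26.0° = 1.780 m; N'_6 = 49·cos26.0° − 13·1.780 = 20.9; c'Δl = 16.91; W sinα = 21.5
Slice 7: Δl = 2.0/cos33.3° = 2.393 m; N'_7 = 25·cos33.3° − 0·2.393 = 20.9; c'Δl = 22.73; W sinα = 13.7
Σc'Δl = 136.5 kN/m; ΣN' = 435.4 kN/m; ΣW sinα = 82.6 kN/m
Resisting = 136.5 + 435.4·tan20.1° = 136.5 + 159.3 = 295.8 kN/m
FS = 295.8 / 82.6 = 3.579

FS = 3.58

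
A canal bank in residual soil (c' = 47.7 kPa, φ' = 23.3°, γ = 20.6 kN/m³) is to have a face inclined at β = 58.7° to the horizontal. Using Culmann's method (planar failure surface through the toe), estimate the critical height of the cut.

H_c = 39.32 m

Culmann's analysis gives the critical failure plane at α_cr = (β + φ')/2 = (58.7 + 23.3)/2 = 41.0°, and the critical height
H_c = (4c'/γ) · sinβ cosφ' / [1 − cos(β − φ')]
    = (4·47.7/20.6) · sin58.7°·cos23.3° / [1 − cos(35.4°)]
    = 9.262 · 0.8545·0.9184 / [1 − 0.8151]
    = 9.262 · 0.7848 / 0.1849
    = 39.32 m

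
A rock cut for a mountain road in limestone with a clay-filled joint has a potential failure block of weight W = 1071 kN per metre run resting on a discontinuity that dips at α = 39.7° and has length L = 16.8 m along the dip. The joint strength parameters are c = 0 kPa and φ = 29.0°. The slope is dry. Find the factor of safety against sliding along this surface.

FS = 0.67

Resolving the block weight along and normal to the plane and applying the Mohr–Coulomb strength on the joint:
N' = W cosα = 1071·cos39.7° = 824.0 kN/m
Driving force T = W sinα = 1071·sin39.7° = 684.1 kN/m
Resisting force R = c·L + N'·tanφ = 0·16.8 + 824.0·tan29.0° = 0.0 + 456.8 = 456.8 kN/m
FS = R / T = 456.8 / 684.1 = 0.668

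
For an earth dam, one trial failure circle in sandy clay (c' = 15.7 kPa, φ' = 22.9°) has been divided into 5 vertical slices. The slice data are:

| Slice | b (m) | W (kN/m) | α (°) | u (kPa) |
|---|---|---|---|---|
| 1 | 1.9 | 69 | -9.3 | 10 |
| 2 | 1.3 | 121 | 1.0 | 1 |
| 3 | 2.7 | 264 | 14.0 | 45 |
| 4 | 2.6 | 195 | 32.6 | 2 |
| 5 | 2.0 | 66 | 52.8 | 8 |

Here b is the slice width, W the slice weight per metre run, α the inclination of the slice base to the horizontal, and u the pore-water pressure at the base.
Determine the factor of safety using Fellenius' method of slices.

FS = 1.85

Ordinary method of slices: FS = Σ[c'·Δl_i + (W_i cosα_i − u_i·Δl_i)·tanφ'] / Σ W_i sinα_i, with Δl_i = b_i / cosα_i.
Slice 1: Δl = 1.9/cos(-9.3°) = 1.925 m; N'_1 = 69·cos(-9.3°) − 10·1.925 = 48.8; c'Δl = 30.23; W sinα = -11.2
Slice 2: Δl = 1.3/cos1.0° = 1.300 m; N'_2 = 121·cos1.0° − 1·1.300 = 119.7; c'Δl = 20.41; W sinα = 2.1
Slice 3: Δl = 2.7/cos14.0° = 2.783 m; N'_3 = 264·cos14.0° − 45·2.783 = 130.9; c'Δl = 43.69; W sinα = 63.9
Slice 4: Δl = 2.6/cos32.6° = 3.086 m; N'_4 = 195·cos32.6° − 2·3.086 = 158.1; c'Δl = 48.45; W sinα = 105.1
Slice 5: Δl = 2.0/cos52.8° = 3.308 m; N'_5 = 66·cos52.8° − 8·3.308 = 13.4; c'Δl = 51.94; W sinα = 52.6
Σc'Δl = 194.7 kN/m; ΣN' = 471.0 kN/m; ΣW sinα = 212.5 kN/m
Resisting = 194.7 + 471.0·tan22.9° = 194.7 + 199.0 = 393.7 kN/m
FS = 393.7 / 212.5 = 1.853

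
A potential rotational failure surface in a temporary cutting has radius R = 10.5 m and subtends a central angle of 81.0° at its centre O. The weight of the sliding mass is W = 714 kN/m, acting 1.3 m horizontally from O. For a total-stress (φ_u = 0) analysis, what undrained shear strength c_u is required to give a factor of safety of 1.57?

c_u = 9.3 kPa

FS = c_u·L_a·R / (W·d), so c_u = FS·W·d / (L_a·R).
Arc length L_a = R·θ = 10.5·(81.0°·π/180) = 10.5·1.4137 = 14.84 m
c_u = 1.57·714·1.3 / (14.84·10.5) = 1457.3 / 155.86 = 9.35 kPa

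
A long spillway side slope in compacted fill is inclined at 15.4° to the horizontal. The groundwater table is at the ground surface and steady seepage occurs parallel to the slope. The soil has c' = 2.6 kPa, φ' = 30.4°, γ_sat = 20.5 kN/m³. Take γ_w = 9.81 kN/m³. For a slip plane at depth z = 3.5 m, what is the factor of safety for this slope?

With seepage parallel to the slope and the water table at the surface, the effective normal stress on the slip plane uses the buoyant unit weight γ' = γ_sat − γ_w while the driving shear stress uses γ_sat:
FS = [c' + γ' z cos²β tanφ'] / [γ_sat z sinβ cosβ]
γ' = 20.5 − 9.81 = 10.69 kN/m³
Numerator = 2.6 + 10.69·3.5·cos²15.4°·tan30.4° = 2.6 + 10.69·3.5·0.9295·0.5867 = 23.003 kPa
Denominator = 20.5·3.5·sin15.4°·cos15.4° = 20.5·3.5·0.2656·0.9641 = 18.370 kPa
FS = 23.003 / 18.370 = 1.252

FS = 1.25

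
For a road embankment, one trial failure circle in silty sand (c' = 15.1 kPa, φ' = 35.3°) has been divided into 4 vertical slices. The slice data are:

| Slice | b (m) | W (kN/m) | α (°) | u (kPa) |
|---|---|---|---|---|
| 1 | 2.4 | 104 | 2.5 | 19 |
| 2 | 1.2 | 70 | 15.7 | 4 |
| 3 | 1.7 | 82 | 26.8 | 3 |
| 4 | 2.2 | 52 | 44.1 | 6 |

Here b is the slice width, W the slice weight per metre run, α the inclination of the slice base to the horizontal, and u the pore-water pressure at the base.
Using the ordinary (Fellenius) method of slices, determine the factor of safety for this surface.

FS = 2.86

Ordinary method of slices: FS = Σ[c'·Δl_i + (W_i cosα_i − u_i·Δl_i)·tanφ'] / Σ W_i sinα_i, with Δl_i = b_i / cosα_i.
Slice 1: Δl = 2.4/cos2.5° = 2.402 m; N'_1 = 104·cos2.5° − 19·2.402 = 58.3; c'Δl = 36.27; W sinα = 4.5
Slice 2: Δl = 1.2/cos15.7° = 1.247 m; N'_2 = 70·cos15.7° − 4·1.247 = 62.4; c'Δl = 18.82; W sinα = 18.9
Slice 3: Δl = 1.7/cos26.8° = 1.905 m; N'_3 = 82·cos26.8° − 3·1.905 = 67.5; c'Δl = 28.76; W sinα = 37.0
Slice 4: Δl = 2.2/cos44.1° = 3.064 m; N'_4 = 52·cos44.1° − 6·3.064 = 19.0; c'Δl = 46.26; W sinα = 36.2
Σc'Δl = 130.1 kN/m; ΣN' = 207.1 kN/m; ΣW sinα = 96.6 kN/m
Resisting = 130.1 + 207.1·tan35.3° = 130.1 + 146.6 = 276.7 kN/m
FS = 276.7 / 96.6 = 2.864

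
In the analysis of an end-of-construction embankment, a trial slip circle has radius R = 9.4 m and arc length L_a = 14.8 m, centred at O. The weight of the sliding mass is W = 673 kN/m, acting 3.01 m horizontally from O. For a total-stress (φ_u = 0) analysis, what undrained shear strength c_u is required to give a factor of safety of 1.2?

c_u = 17.5 kPa

FS = c_u·L_a·R / (W·d), so c_u = FS·W·d / (L_a·R).
c_u = 1.2·673·3.01 / (14.80·9.4) = 2430.9 / 139.12 = 17.47 kPa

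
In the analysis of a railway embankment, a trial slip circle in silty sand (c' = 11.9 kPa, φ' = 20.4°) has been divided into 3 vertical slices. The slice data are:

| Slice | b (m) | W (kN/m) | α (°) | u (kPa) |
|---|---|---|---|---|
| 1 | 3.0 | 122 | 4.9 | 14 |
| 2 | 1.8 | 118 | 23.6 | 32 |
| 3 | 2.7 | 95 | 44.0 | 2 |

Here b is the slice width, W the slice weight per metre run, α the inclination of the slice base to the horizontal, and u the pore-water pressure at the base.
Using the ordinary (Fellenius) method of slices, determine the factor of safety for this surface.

FS = 1.40

Ordinary method of slices: FS = Σ[c'·Δl_i + (W_i cosα_i − u_i·Δl_i)·tanφ'] / Σ W_i sinα_i, with Δl_i = b_i / cosα_i.
Slice 1: Δl = 3.0/cos4.9° = 3.011 m; N'_1 = 122·cos4.9° − 14·3.011 = 79.4; c'Δl = 35.83; W sinα = 10.4
Slice 2: Δl = 1.8/cos23.6° = 1.964 m; N'_2 = 118·cos23.6° − 32·1.964 = 45.3; c'Δl = 23.38; W sinα = 47.2
Slice 3: Δl = 2.7/cos44.0° = 3.753 m; N'_3 = 95·cos44.0° − 2·3.753 = 60.8; c'Δl = 44.67; W sinα = 66.0
Σc'Δl = 103.9 kN/m; ΣN' = 185.5 kN/m; ΣW sinα = 123.7 kN/m
Resisting = 103.9 + 185.5·tan20.4° = 103.9 + 69.0 = 172.9 kN/m
FS = 172.9 / 123.7 = 1.398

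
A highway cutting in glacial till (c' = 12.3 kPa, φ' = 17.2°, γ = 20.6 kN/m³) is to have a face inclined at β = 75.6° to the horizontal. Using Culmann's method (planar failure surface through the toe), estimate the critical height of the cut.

Culmann's analysis gives the critical failure plane at α_cr = (β + φ')/2 = (75.6 + 17.2)/2 = 46.4°, and the critical height
H_c = (4c'/γ) · sinβ cosφ' / [1 − cos(β − φ')]
    = (4·12.3/20.6) · sin75.6°·cos17.2° / [1 − cos(58.4°)]
    = 2.388 · 0.9686·0.9553 / [1 − 0.5240]
    = 2.388 · 0.9253 / 0.4760
    = 4.64 m

H_c = 4.64 m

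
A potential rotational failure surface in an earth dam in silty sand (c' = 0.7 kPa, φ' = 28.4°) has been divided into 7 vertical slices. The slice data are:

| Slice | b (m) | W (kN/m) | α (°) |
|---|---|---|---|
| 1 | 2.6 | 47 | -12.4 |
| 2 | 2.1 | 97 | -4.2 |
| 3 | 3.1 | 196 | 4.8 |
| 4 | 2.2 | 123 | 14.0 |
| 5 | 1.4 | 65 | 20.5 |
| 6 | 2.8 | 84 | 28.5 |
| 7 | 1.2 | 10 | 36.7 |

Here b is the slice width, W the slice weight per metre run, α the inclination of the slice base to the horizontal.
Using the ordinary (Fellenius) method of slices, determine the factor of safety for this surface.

FS = 3.43

Ordinary method of slices: FS = Σ[c'·Δl_i + (W_i cosα_i)·tanφ'] / Σ W_i sinα_i, with Δl_i = b_i / cosα_i.
Slice 1: Δl = 2.6/cos(-12.4°) = 2.662 m; N'_1 = 47·cos(-12.4°) = 45.9; c'Δl = 1.86; W sinα = -10.1
Slice 2: Δl = 2.1/cos(-4.2°) = 2.106 m; N'_2 = 97·cos(-4.2°) = 96.7; c'Δl = 1.47; W sinα = -7.1
Slice 3: Δl = 3.1/cos4.8° = 3.111 m; N'_3 = 196·cos4.8° = 195.3; c'Δl = 2.18; W sinα = 16.4
Slice 4: Δl = 2.2/cos14.0° = 2.267 m; N'_4 = 123·cos14.0° = 119.3; c'Δl = 1.59; W sinα = 29.8
Slice 5: Δl = 1.4/cos20.5° = 1.495 m; N'_5 = 65·cos20.5° = 60.9; c'Δl = 1.05; W sinα = 22.8
Slice 6: Δl = 2.8/cos28.5° = 3.186 m; N'_6 = 84·cos28.5° = 73.8; c'Δl = 2.23; W sinα = 40.1
Slice 7: Δl = 1.2/cos36.7° = 1.497 m; N'_7 = 10·cos36.7° = 8.0; c'Δl = 1.05; W sinα = 6.0
Σc'Δl = 11.4 kN/m; ΣN' = 600.0 kN/m; ΣW sinα = 97.8 kN/m
Resisting = 11.4 + 600.0·tan28.4° = 11.4 + 324.4 = 335.9 kN/m
FS = 335.9 / 97.8 = 3.435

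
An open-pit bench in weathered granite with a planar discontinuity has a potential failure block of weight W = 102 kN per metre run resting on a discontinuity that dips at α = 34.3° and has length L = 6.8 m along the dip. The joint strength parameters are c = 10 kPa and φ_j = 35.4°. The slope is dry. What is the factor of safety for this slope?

Resolving the block weight along and normal to the plane and applying the Mohr–Coulomb strength on the joint:
N' = W cosα = 102·cos34.3° = 84.3 kN/m
Driving force T = W sinα = 102·sin34.3° = 57.5 kN/m
Resisting force R = c·L + N'·tanφ_j = 10·6.8 + 84.3·tan35.4° = 68.0 + 59.9 = 127.9 kN/m
FS = R / T = 127.9 / 57.5 = 2.225

FS = 2.22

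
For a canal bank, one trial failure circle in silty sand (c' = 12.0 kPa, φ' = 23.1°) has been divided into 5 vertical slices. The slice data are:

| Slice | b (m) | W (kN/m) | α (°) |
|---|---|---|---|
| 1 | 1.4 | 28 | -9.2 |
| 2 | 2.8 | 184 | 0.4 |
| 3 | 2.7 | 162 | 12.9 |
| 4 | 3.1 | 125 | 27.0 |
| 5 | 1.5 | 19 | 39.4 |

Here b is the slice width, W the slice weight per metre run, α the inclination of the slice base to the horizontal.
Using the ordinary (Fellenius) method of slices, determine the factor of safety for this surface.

Ordinary method of slices: FS = Σ[c'·Δl_i + (W_i cosα_i)·tanφ'] / Σ W_i sinα_i, with Δl_i = b_i / cosα_i.
Slice 1: Δl = 1.4/cos(-9.2°) = 1.418 m; N'_1 = 28·cos(-9.2°) = 27.6; c'Δl = 17.02; W sinα = -4.5
Slice 2: Δl = 2.8/cos0.4° = 2.800 m; N'_2 = 184·cos0.4° = 184.0; c'Δl = 33.60; W sinα = 1.3
Slice 3: Δl = 2.7/cos12.9° = 2.770 m; N'_3 = 162·cos12.9° = 157.9; c'Δl = 33.24; W sinα = 36.2
Slice 4: Δl = 3.1/cos27.0° = 3.479 m; N'_4 = 125·cos27.0° = 111.4; c'Δl = 41.75; W sinα = 56.7
Slice 5: Δl = 1.5/cos39.4° = 1.941 m; N'_5 = 19·cos39.4° = 14.7; c'Δl = 23.29; W sinα = 12.1
Σc'Δl = 148.9 kN/m; ΣN' = 495.6 kN/m; ΣW sinα = 101.8 kN/m
Resisting = 148.9 + 495.6·tan23.1° = 148.9 + 211.4 = 360.3 kN/m
FS = 360.3 / 101.8 = 3.540

FS = 3.54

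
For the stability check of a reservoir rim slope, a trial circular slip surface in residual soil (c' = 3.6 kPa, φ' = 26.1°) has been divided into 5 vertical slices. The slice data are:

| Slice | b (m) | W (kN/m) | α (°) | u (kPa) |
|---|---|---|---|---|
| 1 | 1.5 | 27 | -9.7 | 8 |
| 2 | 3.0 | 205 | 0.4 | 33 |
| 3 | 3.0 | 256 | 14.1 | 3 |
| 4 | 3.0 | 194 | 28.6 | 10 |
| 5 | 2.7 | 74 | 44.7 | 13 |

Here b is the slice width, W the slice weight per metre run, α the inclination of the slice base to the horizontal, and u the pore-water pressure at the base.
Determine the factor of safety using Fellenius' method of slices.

FS = 1.46

Ordinary method of slices: FS = Σ[c'·Δl_i + (W_i cosα_i − u_i·Δl_i)·tanφ'] / Σ W_i sinα_i, with Δl_i = b_i / cosα_i.
Slice 1: Δl = 1.5/cos(-9.7°) = 1.522 m; N'_1 = 27·cos(-9.7°) − 8·1.522 = 14.4; c'Δl = 5.48; W sinα = -4.5
Slice 2: Δl = 3.0/cos0.4° = 3.000 m; N'_2 = 205·cos0.4° − 33·3.000 = 106.0; c'Δl = 10.80; W sinα = 1.4
Slice 3: Δl = 3.0/cos14.1° = 3.093 m; N'_3 = 256·cos14.1° − 3·3.093 = 239.0; c'Δl = 11.14; W sinα = 62.4
Slice 4: Δl = 3.0/cos28.6° = 3.417 m; N'_4 = 194·cos28.6° − 10·3.417 = 136.2; c'Δl = 12.30; W sinα = 92.9
Slice 5: Δl = 2.7/cos44.7° = 3.799 m; N'_5 = 74·cos44.7° − 13·3.799 = 3.2; c'Δl = 13.67; W sinα = 52.1
Σc'Δl = 53.4 kN/m; ΣN' = 498.8 kN/m; ΣW sinα = 204.2 kN/m
Resisting = 53.4 + 498.8·tan26.1° = 53.4 + 244.4 = 297.8 kN/m
FS = 297.8 / 204.2 = 1.458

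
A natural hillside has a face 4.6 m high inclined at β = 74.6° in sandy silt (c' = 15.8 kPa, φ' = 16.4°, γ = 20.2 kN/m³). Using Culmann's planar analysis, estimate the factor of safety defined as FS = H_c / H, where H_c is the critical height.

H_c = (4c'/γ) · sinβ cosφ' / [1 − cos(β − φ')]
    = (4·15.8/20.2) · sin74.6°·cos16.4° / [1 − cos58.2°]
    = 3.129 · 0.9249 / 0.4730 = 6.12 m
FS = H_c / H = 6.12 / 4.6 = 1.330

FS = 1.33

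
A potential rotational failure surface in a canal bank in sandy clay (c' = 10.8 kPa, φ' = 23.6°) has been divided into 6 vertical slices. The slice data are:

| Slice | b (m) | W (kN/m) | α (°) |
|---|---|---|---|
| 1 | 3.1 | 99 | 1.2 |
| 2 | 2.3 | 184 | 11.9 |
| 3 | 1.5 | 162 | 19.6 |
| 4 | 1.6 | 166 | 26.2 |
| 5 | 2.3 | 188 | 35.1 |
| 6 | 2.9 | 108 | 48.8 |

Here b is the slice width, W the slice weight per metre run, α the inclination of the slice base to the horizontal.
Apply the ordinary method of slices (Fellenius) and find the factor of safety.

FS = 1.47

Ordinary method of slices: FS = Σ[c'·Δl_i + (W_i cosα_i)·tanφ'] / Σ W_i sinα_i, with Δl_i = b_i / cosα_i.
Slice 1: Δl = 3.1/cos1.2° = 3.101 m; N'_1 = 99·cos1.2° = 99.0; c'Δl = 33.49; W sinα = 2.1
Slice 2: Δl = 2.3/cos11.9° = 2.351 m; N'_2 = 184·cos11.9° = 180.0; c'Δl = 25.39; W sinα = 37.9
Slice 3: Δl = 1.5/cos19.6° = 1.592 m; N'_3 = 162·cos19.6° = 152.6; c'Δl = 17.20; W sinα = 54.3
Slice 4: Δl = 1.6/cos26.2° = 1.783 m; N'_4 = 166·cos26.2° = 148.9; c'Δl = 19.26; W sinα = 73.3
Slice 5: Δl = 2.3/cos35.1° = 2.811 m; N'_5 = 188·cos35.1° = 153.8; c'Δl = 30.36; W sinα = 108.1
Slice 6: Δl = 2.9/cos48.8° = 4.403 m; N'_6 = 108·cos48.8° = 71.1; c'Δl = 47.55; W sinα = 81.3
Σc'Δl = 173.2 kN/m; ΣN' = 805.5 kN/m; ΣW sinα = 357.0 kN/m
Resisting = 173.2 + 805.5·tan23.6° = 173.2 + 351.9 = 525.2 kN/m
FS = 525.2 / 357.0 = 1.471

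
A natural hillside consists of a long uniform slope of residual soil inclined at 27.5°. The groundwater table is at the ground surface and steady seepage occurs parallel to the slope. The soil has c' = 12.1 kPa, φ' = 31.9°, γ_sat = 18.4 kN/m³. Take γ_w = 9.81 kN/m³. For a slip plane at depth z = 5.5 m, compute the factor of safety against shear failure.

With seepage parallel to the slope and the water table at the surface, the effective normal stress on the slip plane uses the buoyant unit weight γ' = γ_sat − γ_w while the driving shear stress uses γ_sat:
FS = [c' + γ' z cos²β tanφ'] / [γ_sat z sinβ cosβ]
γ' = 18.4 − 9.81 = 8.59 kN/m³
Numerator = 12.1 + 8.59·5.5·cos²27.5°·tan31.9° = 12.1 + 8.59·5.5·0.7868·0.6224 = 35.237 kPa
Denominator = 18.4·5.5·sin27.5°·cos27.5° = 18.4·5.5·0.4617·0.8870 = 41.449 kPa
FS = 35.237 / 41.449 = 0.850

FS = 0.85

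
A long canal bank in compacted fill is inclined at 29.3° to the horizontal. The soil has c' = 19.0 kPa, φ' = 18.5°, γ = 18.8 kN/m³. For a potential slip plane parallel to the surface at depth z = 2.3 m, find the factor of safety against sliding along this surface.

FS = 1.63

For an infinite slope with a slip plane parallel to the surface (no pore pressure): FS = [c' + γz cos²β tanφ'] / [γz sinβ cosβ].
γz = 18.8·2.3 = 43.24 kN/m²
Numerator = 19.0 + 43.24·cos²29.3°·tan18.5° = 19.0 + 43.24·0.7605·0.3346 = 30.003 kPa
Denominator = 43.24·sin29.3°·cos29.3° = 43.24·0.4894·0.8721 = 18.454 kPa
FS = 30.003 / 18.454 = 1.626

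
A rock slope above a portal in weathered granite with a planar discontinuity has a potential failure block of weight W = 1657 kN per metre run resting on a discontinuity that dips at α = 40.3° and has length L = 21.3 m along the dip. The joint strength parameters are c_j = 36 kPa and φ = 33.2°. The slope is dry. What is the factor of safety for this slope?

FS = 1.49

Resolving the block weight along and normal to the plane and applying the Mohr–Coulomb strength on the joint:
N' = W cosα = 1657·cos40.3° = 1263.7 kN/m
Driving force T = W sinα = 1657·sin40.3° = 1071.7 kN/m
Resisting force R = c_j·L + N'·tanφ = 36·21.3 + 1263.7·tan33.2° = 766.8 + 827.0 = 1593.8 kN/m
FS = R / T = 1593.8 / 1071.7 = 1.487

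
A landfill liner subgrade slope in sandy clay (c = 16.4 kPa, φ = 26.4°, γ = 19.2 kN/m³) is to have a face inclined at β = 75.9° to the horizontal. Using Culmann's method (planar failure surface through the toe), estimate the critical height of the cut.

Culmann's analysis gives the critical failure plane at α_cr = (β + φ)/2 = (75.9 + 26.4)/2 = 51.2°, and the critical height
H_c = (4c/γ) · sinβ cosφ / [1 − cos(β − φ)]
    = (4·16.4/19.2) · sin75.9°·cos26.4° / [1 − cos(49.5°)]
    = 3.417 · 0.9699·0.8957 / [1 − 0.6494]
    = 3.417 · 0.8687 / 0.3506
    = 8.47 m

H_c = 8.47 m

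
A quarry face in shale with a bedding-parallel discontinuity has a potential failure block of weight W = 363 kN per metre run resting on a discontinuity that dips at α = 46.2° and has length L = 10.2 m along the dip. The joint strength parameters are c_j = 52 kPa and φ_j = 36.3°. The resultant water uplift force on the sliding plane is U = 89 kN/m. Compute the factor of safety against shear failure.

Resolving the block weight along and normal to the plane and applying the Mohr–Coulomb strength on the joint:
N' = W cosα − U = 363·cos46.2° − 89 = 162.2 kN/m
Driving force T = W sinα = 363·sin46.2° = 262.0 kN/m
Resisting force R = c_j·L + N'·tanφ_j = 52·10.2 + 162.2·tan36.3° = 530.4 + 119.2 = 649.6 kN/m
FS = R / T = 649.6 / 262.0 = 2.479

FS = 2.48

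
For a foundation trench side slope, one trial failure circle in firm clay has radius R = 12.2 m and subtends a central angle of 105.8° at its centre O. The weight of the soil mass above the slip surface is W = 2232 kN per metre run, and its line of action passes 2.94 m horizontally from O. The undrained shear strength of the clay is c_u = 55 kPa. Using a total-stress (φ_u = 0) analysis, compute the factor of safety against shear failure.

FS = 2.30

Taking moments about the centre O, the resisting moment is provided by the undrained shear strength acting along the arc:
Arc length L_a = R·θ = 12.2·(105.8°·π/180) = 12.2·1.8466 = 22.53 m
M_R = c_u·L_a·R = 55·22.53·12.2 = 15116.3 kN·m/m
M_D = W·d = 2232·2.94 = 6562.1 kN·m/m
FS = M_R / M_D = 15116.3 / 6562.1 = 2.304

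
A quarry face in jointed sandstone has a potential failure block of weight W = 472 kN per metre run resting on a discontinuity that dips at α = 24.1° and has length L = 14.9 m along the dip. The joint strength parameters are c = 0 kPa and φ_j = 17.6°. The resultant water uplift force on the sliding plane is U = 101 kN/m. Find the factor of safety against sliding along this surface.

Resolving the block weight along and normal to the plane and applying the Mohr–Coulomb strength on the joint:
N' = W cosα − U = 472·cos24.1° − 101 = 329.9 kN/m
Driving force T = W sinα = 472·sin24.1° = 192.7 kN/m
Resisting force R = c·L + N'·tanφ_j = 0·14.9 + 329.9·tan17.6° = 0.0 + 104.6 = 104.6 kN/m
FS = R / T = 104.6 / 192.7 = 0.543

FS = 0.54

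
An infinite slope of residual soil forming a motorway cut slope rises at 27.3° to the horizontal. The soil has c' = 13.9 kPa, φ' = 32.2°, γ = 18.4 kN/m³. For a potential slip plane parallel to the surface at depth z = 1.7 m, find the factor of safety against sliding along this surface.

For an infinite slope with a slip plane parallel to the surface (no pore pressure): FS = [c' + γz cos²β tanφ'] / [γz sinβ cosβ].
γz = 18.4·1.7 = 31.28 kN/m²
Numerator = 13.9 + 31.28·cos²27.3°·tan32.2° = 13.9 + 31.28·0.7896·0.6297 = 29.454 kPa
Denominator = 31.28·sin27.3°·cos27.3° = 31.28·0.4586·0.8886 = 12.749 kPa
FS = 29.454 / 12.749 = 2.310

FS = 2.31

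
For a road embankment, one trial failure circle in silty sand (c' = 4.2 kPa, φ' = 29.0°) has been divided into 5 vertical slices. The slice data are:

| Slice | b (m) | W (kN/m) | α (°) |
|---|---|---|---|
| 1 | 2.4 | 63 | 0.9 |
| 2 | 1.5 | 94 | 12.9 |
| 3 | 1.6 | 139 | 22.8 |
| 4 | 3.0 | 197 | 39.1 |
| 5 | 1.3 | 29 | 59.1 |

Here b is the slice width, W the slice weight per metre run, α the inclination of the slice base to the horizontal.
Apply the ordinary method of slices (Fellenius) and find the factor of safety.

FS = 1.34

Ordinary method of slices: FS = Σ[c'·Δl_i + (W_i cosα_i)·tanφ'] / Σ W_i sinα_i, with Δl_i = b_i / cosα_i.
Slice 1: Δl = 2.4/cos0.9° = 2.400 m; N'_1 = 63·cos0.9° = 63.0; c'Δl = 10.08; W sinα = 1.0
Slice 2: Δl = 1.5/cos12.9° = 1.539 m; N'_2 = 94·cos12.9° = 91.6; c'Δl = 6.46; W sinα = 21.0
Slice 3: Δl = 1.6/cos22.8° = 1.736 m; N'_3 = 139·cos22.8° = 128.1; c'Δl = 7.29; W sinα = 53.9
Slice 4: Δl = 3.0/cos39.1° = 3.866 m; N'_4 = 197·cos39.1° = 152.9; c'Δl = 16.24; W sinα = 124.2
Slice 5: Δl = 1.3/cos59.1° = 2.531 m; N'_5 = 29·cos59.1° = 14.9; c'Δl = 10.63; W sinα = 24.9
Σc'Δl = 50.7 kN/m; ΣN' = 450.5 kN/m; ΣW sinα = 225.0 kN/m
Resisting = 50.7 + 450.5·tan29.0° = 50.7 + 249.7 = 300.4 kN/m
FS = 300.4 / 225.0 = 1.335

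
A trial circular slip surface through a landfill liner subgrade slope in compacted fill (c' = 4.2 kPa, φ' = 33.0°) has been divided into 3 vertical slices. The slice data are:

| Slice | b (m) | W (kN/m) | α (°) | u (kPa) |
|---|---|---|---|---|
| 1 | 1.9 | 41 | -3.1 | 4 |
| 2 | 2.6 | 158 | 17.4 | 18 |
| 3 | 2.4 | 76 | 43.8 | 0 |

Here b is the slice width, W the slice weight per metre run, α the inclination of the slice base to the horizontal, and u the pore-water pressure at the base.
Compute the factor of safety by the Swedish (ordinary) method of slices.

Ordinary method of slices: FS = Σ[c'·Δl_i + (W_i cosα_i − u_i·Δl_i)·tanφ'] / Σ W_i sinα_i, with Δl_i = b_i / cosα_i.
Slice 1: Δl = 1.9/cos(-3.1°) = 1.903 m; N'_1 = 41·cos(-3.1°) − 4·1.903 = 33.3; c'Δl = 7.99; W sinα = -2.2
Slice 2: Δl = 2.6/cos17.4° = 2.725 m; N'_2 = 158·cos17.4° − 18·2.725 = 101.7; c'Δl = 11.44; W sinα = 47.2
Slice 3: Δl = 2.4/cos43.8° = 3.325 m; N'_3 = 76·cos43.8° − 0·3.325 = 54.9; c'Δl = 13.97; W sinα = 52.6
Σc'Δl = 33.4 kN/m; ΣN' = 189.9 kN/m; ΣW sinα = 97.6 kN/m
Resisting = 33.4 + 189.9·tan33.0° = 33.4 + 123.3 = 156.7 kN/m
FS = 156.7 / 97.6 = 1.605

FS = 1.61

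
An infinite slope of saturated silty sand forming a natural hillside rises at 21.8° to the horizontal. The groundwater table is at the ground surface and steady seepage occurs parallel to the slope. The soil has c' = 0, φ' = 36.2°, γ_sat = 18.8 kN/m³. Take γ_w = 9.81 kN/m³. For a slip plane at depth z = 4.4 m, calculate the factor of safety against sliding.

FS = 0.88

With seepage parallel to the slope and the water table at the surface, the effective normal stress on the slip plane uses the buoyant unit weight γ' = γ_sat − γ_w while the driving shear stress uses γ_sat:
FS = [c' + γ' z cos²β tanφ'] / [γ_sat z sinβ cosβ]
(For c' = 0 this reduces to FS = (γ'/γ_sat)·tanφ'/tanβ.)
γ' = 18.8 − 9.81 = 8.99 kN/m³
Numerator = 0.0 + 8.99·4.4·cos²21.8°·tan36.2° = 0.0 + 8.99·4.4·0.8621·0.7319 = 24.958 kPa
Denominator = 18.8·4.4·sin21.8°·cos21.8° = 18.8·4.4·0.3714·0.9285 = 28.523 kPa
FS = 24.958 / 28.523 = 0.875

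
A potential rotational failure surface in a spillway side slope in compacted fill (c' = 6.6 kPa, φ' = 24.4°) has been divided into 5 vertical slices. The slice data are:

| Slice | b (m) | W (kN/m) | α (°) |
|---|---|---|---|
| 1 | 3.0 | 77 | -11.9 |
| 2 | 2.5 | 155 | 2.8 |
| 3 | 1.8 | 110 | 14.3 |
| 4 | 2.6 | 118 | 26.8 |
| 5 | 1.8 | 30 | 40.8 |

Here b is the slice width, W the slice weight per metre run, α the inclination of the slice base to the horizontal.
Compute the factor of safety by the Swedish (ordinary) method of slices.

FS = 3.22

Ordinary method of slices: FS = Σ[c'·Δl_i + (W_i cosα_i)·tanφ'] / Σ W_i sinα_i, with Δl_i = b_i / cosα_i.
Slice 1: Δl = 3.0/cos(-11.9°) = 3.066 m; N'_1 = 77·cos(-11.9°) = 75.3; c'Δl = 20.23; W sinα = -15.9
Slice 2: Δl = 2.5/cos2.8° = 2.503 m; N'_2 = 155·cos2.8° = 154.8; c'Δl = 16.52; W sinα = 7.6
Slice 3: Δl = 1.8/cos14.3° = 1.858 m; N'_3 = 110·cos14.3° = 106.6; c'Δl = 12.26; W sinα = 27.2
Slice 4: Δl = 2.6/cos26.8° = 2.913 m; N'_4 = 118·cos26.8° = 105.3; c'Δl = 19.23; W sinα = 53.2
Slice 5: Δl = 1.8/cos40.8° = 2.378 m; N'_5 = 30·cos40.8° = 22.7; c'Δl = 15.69; W sinα = 19.6
Σc'Δl = 83.9 kN/m; ΣN' = 464.8 kN/m; ΣW sinα = 91.7 kN/m
Resisting = 83.9 + 464.8·tan24.4° = 83.9 + 210.8 = 294.8 kN/m
FS = 294.8 / 91.7 = 3.216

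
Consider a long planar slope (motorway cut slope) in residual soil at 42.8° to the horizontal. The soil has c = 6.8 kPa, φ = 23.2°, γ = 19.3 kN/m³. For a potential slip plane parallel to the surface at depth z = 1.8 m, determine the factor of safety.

FS = 0.86

For an infinite slope with a slip plane parallel to the surface (no pore pressure): FS = [c + γz cos²β tanφ] / [γz sinβ cosβ].
γz = 19.3·1.8 = 34.74 kN/m²
Numerator = 6.8 + 34.74·cos²42.8°·tan23.2° = 6.8 + 34.74·0.5384·0.4286 = 14.816 kPa
Denominator = 34.74·sin42.8°·cos42.8° = 34.74·0.6794·0.7337 = 17.319 kPa
FS = 14.816 / 17.319 = 0.855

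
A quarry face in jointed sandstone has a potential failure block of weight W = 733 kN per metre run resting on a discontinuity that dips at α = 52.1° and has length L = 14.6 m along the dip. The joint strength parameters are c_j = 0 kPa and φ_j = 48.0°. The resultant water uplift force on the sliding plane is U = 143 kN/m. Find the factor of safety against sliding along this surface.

FS = 0.59

Resolving the block weight along and normal to the plane and applying the Mohr–Coulomb strength on the joint:
N' = W cosα − U = 733·cos52.1° − 143 = 307.3 kN/m
Driving force T = W sinα = 733·sin52.1° = 578.4 kN/m
Resisting force R = c_j·L + N'·tanφ_j = 0·14.6 + 307.3·tan48.0° = 0.0 + 341.3 = 341.3 kN/m
FS = R / T = 341.3 / 578.4 = 0.590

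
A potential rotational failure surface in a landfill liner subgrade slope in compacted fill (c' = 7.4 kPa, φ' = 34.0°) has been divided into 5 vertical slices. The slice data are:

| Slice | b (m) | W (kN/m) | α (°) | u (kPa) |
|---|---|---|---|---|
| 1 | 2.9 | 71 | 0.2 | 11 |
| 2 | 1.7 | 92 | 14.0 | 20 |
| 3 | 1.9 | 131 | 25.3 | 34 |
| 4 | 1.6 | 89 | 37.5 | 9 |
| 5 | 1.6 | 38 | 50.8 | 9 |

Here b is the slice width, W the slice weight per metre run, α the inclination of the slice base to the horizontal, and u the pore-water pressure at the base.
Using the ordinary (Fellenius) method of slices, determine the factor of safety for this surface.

FS = 1.32

Ordinary method of slices: FS = Σ[c'·Δl_i + (W_i cosα_i − u_i·Δl_i)·tanφ'] / Σ W_i sinα_i, with Δl_i = b_i / cosα_i.
Slice 1: Δl = 2.9/cos0.2° = 2.900 m; N'_1 = 71·cos0.2° − 11·2.900 = 39.1; c'Δl = 21.46; W sinα = 0.2
Slice 2: Δl = 1.7/cos14.0° = 1.752 m; N'_2 = 92·cos14.0° − 20·1.752 = 54.2; c'Δl = 12.97; W sinα = 22.3
Slice 3: Δl = 1.9/cos25.3° = 2.102 m; N'_3 = 131·cos25.3° − 34·2.102 = 47.0; c'Δl = 15.55; W sinα = 56.0
Slice 4: Δl = 1.6/cos37.5° = 2.017 m; N'_4 = 89·cos37.5° − 9·2.017 = 52.5; c'Δl = 14.92; W sinα = 54.2
Slice 5: Δl = 1.6/cos50.8° = 2.532 m; N'_5 = 38·cos50.8° − 9·2.532 = 1.2; c'Δl = 18.73; W sinα = 29.4
Σc'Δl = 83.6 kN/m; ΣN' = 194.0 kN/m; ΣW sinα = 162.1 kN/m
Resisting = 83.6 + 194.0·tan34.0° = 83.6 + 130.9 = 214.5 kN/m
FS = 214.5 / 162.1 = 1.323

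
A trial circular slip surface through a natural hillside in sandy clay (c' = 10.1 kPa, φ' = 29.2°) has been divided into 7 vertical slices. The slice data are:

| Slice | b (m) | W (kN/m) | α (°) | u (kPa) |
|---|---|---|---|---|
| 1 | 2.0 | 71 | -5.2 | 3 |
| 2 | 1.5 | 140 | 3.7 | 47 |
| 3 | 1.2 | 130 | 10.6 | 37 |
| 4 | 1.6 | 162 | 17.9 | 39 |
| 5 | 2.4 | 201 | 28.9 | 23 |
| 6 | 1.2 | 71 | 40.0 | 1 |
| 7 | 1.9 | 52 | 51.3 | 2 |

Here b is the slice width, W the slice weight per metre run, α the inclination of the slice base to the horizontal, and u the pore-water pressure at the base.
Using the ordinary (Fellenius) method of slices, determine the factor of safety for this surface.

FS = 1.61

Ordinary method of slices: FS = Σ[c'·Δl_i + (W_i cosα_i − u_i·Δl_i)·tanφ'] / Σ W_i sinα_i, with Δl_i = b_i / cosα_i.
Slice 1: Δl = 2.0/cos(-5.2°) = 2.008 m; N'_1 = 71·cos(-5.2°) − 3·2.008 = 64.7; c'Δl = 20.28; W sinα = -6.4
Slice 2: Δl = 1.5/cos3.7° = 1.503 m; N'_2 = 140·cos3.7° − 47·1.503 = 69.1; c'Δl = 15.18; W sinα = 9.0
Slice 3: Δl = 1.2/cos10.6° = 1.221 m; N'_3 = 130·cos10.6° − 37·1.221 = 82.6; c'Δl = 12.33; W sinα = 23.9
Slice 4: Δl = 1.6/cos17.9° = 1.681 m; N'_4 = 162·cos17.9° − 39·1.681 = 88.6; c'Δl = 16.98; W sinα = 49.8
Slice 5: Δl = 2.4/cos28.9° = 2.741 m; N'_5 = 201·cos28.9° − 23·2.741 = 112.9; c'Δl = 27.69; W sinα = 97.1
Slice 6: Δl = 1.2/cos40.0° = 1.566 m; N'_6 = 71·cos40.0° − 1·1.566 = 52.8; c'Δl = 15.82; W sinα = 45.6
Slice 7: Δl = 1.9/cos51.3° = 3.039 m; N'_7 = 52·cos51.3° − 2·3.039 = 26.4; c'Δl = 30.69; W sinα = 40.6
Σc'Δl = 139.0 kN/m; ΣN' = 497.1 kN/m; ΣW sinα = 259.7 kN/m
Resisting = 139.0 + 497.1·tan29.2° = 139.0 + 277.8 = 416.8 kN/m
FS = 416.8 / 259.7 = 1.605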